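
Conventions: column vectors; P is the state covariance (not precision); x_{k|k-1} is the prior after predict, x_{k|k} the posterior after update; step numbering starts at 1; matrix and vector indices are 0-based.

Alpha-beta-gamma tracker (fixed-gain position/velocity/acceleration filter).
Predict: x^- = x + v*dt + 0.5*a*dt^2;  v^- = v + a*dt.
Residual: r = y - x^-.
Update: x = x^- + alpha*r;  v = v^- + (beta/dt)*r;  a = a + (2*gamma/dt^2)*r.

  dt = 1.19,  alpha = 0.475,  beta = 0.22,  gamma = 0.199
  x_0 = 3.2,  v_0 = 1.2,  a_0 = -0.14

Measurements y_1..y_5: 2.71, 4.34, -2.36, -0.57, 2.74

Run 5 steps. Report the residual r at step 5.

step 1: x_pred=4.5289  r=-1.8189  x^+=3.6649  v^+=0.6971  a^+=-0.6512
step 2: x_pred=4.0334  r=0.3066  x^+=4.1790  v^+=-0.0211  a^+=-0.5650
step 3: x_pred=3.7538  r=-6.1138  x^+=0.8498  v^+=-1.8238  a^+=-2.2834
step 4: x_pred=-2.9373  r=2.3673  x^+=-1.8128  v^+=-4.1033  a^+=-1.6180
step 5: x_pred=-7.8414  r=10.5814  x^+=-2.8153  v^+=-4.0726  a^+=1.3559

resid = 10.5814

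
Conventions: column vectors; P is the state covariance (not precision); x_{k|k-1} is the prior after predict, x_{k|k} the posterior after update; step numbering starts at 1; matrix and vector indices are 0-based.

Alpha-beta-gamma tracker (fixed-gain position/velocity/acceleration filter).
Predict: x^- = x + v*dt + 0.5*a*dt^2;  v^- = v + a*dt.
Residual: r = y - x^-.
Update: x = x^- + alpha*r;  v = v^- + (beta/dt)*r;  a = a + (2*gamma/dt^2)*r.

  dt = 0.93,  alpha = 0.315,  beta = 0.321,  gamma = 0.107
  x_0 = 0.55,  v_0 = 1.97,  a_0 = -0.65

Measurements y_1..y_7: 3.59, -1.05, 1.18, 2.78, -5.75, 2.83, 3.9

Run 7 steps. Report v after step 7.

step 1: x_pred=2.1010  r=1.4890  x^+=2.5700  v^+=1.8794  a^+=-0.2816
step 2: x_pred=4.1962  r=-5.2462  x^+=2.5436  v^+=-0.1932  a^+=-1.5796
step 3: x_pred=1.6808  r=-0.5008  x^+=1.5231  v^+=-1.8351  a^+=-1.7035
step 4: x_pred=-0.9203  r=3.7003  x^+=0.2453  v^+=-2.1422  a^+=-0.7880
step 5: x_pred=-2.0877  r=-3.6623  x^+=-3.2413  v^+=-4.1391  a^+=-1.6941
step 6: x_pred=-7.8234  r=10.6534  x^+=-4.4675  v^+=-2.0375  a^+=0.9418
step 7: x_pred=-5.9552  r=9.8552  x^+=-2.8508  v^+=2.2400  a^+=3.3802

v_post = 2.2400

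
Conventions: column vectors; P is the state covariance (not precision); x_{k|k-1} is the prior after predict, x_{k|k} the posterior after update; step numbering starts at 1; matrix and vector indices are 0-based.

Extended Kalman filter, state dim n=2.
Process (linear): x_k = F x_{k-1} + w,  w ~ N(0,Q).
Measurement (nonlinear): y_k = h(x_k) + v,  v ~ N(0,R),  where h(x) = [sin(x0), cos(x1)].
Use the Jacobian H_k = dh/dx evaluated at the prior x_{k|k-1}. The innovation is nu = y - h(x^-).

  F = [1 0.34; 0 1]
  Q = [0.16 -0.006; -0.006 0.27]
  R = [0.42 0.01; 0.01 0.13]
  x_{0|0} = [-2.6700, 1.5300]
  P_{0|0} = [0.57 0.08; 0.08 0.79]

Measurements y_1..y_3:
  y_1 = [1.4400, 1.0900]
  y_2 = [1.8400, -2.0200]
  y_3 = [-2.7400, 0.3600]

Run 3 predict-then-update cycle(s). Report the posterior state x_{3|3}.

x_post = [-1.7747, 2.4802]

step 1: x^-=[-2.1498, 1.5300]  P^-=[0.8757 0.3426; 0.3426 1.0600]  H_jac=[-0.5472 0.0000; 0.0000 -0.9992]  S=[0.6822 0.1973; 0.1973 1.1882]  K=[-0.6503 -0.1801; -0.0179 -0.8884]  nu=[2.2770, 1.0492]  x^+=[-3.8195, 0.5572]  P^+=[0.5024 0.0299; 0.0299 0.1158]
step 2: x^-=[-3.6301, 0.5572]  P^-=[0.6962 0.0633; 0.0633 0.3858]  H_jac=[-0.8830 0.0000; 0.0000 -0.5289]  S=[0.9629 0.0396; 0.0396 0.2379]  K=[-0.6370 -0.0348; -0.0230 -0.8538]  nu=[1.3707, -2.8687]  x^+=[-4.4035, 2.9750]  P^+=[0.3034 0.0206; 0.0206 0.2103]
step 3: x^-=[-3.3920, 2.9750]  P^-=[0.5017 0.0861; 0.0861 0.4803]  H_jac=[-0.9688 0.0000; 0.0000 -0.1659]  S=[0.8909 0.0238; 0.0238 0.1432]  K=[-0.5453 -0.0090; -0.0791 -0.5431]  nu=[-2.9878, 1.3461]  x^+=[-1.7747, 2.4802]  P^+=[0.2365 0.0399; 0.0399 0.4304]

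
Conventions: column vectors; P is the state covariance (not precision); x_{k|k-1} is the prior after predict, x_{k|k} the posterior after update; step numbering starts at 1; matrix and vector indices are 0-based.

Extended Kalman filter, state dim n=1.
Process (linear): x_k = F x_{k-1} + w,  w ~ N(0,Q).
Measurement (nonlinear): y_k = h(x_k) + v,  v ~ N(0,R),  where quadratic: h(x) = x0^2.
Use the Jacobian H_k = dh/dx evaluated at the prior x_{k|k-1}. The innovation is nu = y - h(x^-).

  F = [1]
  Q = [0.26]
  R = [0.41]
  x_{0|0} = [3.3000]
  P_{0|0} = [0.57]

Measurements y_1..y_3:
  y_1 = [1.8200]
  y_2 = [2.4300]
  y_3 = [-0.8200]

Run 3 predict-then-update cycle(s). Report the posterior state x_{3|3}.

x_post = [0.6897]

step 1: x^-=[3.3000]  P^-=[0.8300]  H_jac=[6.6000]  S=[36.5648]  K=[0.1498]  nu=[-9.0700]  x^+=[1.9412]  P^+=[0.0093]
step 2: x^-=[1.9412]  P^-=[0.2693]  H_jac=[3.8823]  S=[4.4691]  K=[0.2339]  nu=[-1.3381]  x^+=[1.6281]  P^+=[0.0247]
step 3: x^-=[1.6281]  P^-=[0.2847]  H_jac=[3.2562]  S=[3.4288]  K=[0.2704]  nu=[-3.4708]  x^+=[0.6897]  P^+=[0.0340]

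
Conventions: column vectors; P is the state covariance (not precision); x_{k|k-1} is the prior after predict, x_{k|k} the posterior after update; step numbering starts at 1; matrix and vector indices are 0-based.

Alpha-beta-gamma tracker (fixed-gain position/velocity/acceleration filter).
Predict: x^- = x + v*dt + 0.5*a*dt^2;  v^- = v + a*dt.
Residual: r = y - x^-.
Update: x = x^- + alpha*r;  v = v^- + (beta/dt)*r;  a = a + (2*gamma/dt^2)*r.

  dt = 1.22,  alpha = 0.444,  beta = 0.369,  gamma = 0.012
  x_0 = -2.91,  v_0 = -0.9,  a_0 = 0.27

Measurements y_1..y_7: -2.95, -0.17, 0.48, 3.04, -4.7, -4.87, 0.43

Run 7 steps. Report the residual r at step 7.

step 1: x_pred=-3.8071  r=0.8571  x^+=-3.4265  v^+=-0.3114  a^+=0.2838
step 2: x_pred=-3.5952  r=3.4252  x^+=-2.0744  v^+=1.0709  a^+=0.3390
step 3: x_pred=-0.5156  r=0.9956  x^+=-0.0736  v^+=1.7856  a^+=0.3551
step 4: x_pred=2.3692  r=0.6708  x^+=2.6670  v^+=2.4218  a^+=0.3659
step 5: x_pred=5.8939  r=-10.5939  x^+=1.1902  v^+=-0.3360  a^+=0.1951
step 6: x_pred=0.9254  r=-5.7954  x^+=-1.6477  v^+=-1.8509  a^+=0.1016
step 7: x_pred=-3.8302  r=4.2602  x^+=-1.9387  v^+=-0.4384  a^+=0.1703

resid = 4.2602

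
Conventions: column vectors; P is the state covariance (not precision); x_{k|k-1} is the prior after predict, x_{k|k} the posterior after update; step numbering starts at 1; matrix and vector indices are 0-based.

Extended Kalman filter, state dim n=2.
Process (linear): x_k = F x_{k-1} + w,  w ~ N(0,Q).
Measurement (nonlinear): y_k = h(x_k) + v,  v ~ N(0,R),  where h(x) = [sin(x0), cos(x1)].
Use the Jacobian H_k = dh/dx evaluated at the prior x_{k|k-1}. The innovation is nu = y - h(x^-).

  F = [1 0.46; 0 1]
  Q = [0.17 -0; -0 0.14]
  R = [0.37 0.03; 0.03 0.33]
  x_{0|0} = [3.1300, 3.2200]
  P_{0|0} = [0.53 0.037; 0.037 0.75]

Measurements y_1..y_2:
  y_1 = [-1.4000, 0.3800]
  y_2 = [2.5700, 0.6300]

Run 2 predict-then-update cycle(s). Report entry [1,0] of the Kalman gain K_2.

step 1: x^-=[4.6112, 3.2200]  P^-=[0.8927 0.3820; 0.3820 0.8900]  H_jac=[-0.1010 0.0000; 0.0000 0.0783]  S=[0.3791 0.0270; 0.0270 0.3355]  K=[-0.2456 0.1089; -0.1172 0.2172]  nu=[-0.4051, 1.3769]  x^+=[4.8607, 3.5666]  P^+=[0.8673 0.3649; 0.3649 0.8703]
step 2: x^-=[6.5014, 3.5666]  P^-=[1.5572 0.7653; 0.7653 1.0103]  H_jac=[0.9763 0.0000; 0.0000 0.4123]  S=[1.8543 0.3381; 0.3381 0.5018]  K=[0.8040 0.0872; 0.2868 0.6370]  nu=[2.3535, 1.5410]  x^+=[8.5280, 5.2232]  P^+=[0.3074 0.1283; 0.1283 0.5307]

K[1,0] = 0.2868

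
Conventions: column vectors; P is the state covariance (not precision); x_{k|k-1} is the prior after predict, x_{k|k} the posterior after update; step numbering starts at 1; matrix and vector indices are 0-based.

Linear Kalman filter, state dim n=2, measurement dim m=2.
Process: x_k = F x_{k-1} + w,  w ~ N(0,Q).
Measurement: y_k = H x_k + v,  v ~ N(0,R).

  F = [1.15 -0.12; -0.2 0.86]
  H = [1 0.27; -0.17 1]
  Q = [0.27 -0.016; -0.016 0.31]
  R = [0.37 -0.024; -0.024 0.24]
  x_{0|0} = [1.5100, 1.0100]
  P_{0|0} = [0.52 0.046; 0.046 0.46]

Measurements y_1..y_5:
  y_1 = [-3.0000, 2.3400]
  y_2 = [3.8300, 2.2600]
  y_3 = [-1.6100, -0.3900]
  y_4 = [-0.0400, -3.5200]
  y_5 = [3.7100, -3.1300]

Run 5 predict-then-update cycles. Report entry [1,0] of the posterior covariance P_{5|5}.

step 1: x^-=[1.6153, 0.5666]  P^-=[0.9516 -0.1365; -0.1365 0.6552]  S=[1.2957 -0.1391; -0.1391 0.9691]  K=[0.6835 -0.2097; 0.1080 0.7155]  nu=[-4.7683, 2.0480]  x^+=[-2.0733, 1.5170]  P^+=[0.2638 -0.0219; -0.0219 0.1654]
step 2: x^-=[-2.5663, 1.7193]  P^-=[0.6273 -0.1159; -0.1159 0.4504]  S=[0.9676 -0.1196; -0.1196 0.7480]  K=[0.5909 -0.2030; 0.0853 0.6422]  nu=[5.9321, 0.1045]  x^+=[0.9178, 2.2923]  P^+=[0.2299 -0.0238; -0.0238 0.1480]
step 3: x^-=[0.7804, 1.7878]  P^-=[0.5828 -0.1083; -0.1083 0.4369]  S=[0.9262 -0.1084; -0.1084 0.7305]  K=[0.5744 -0.1986; 0.0849 0.6358]  nu=[-2.8731, -2.0451]  x^+=[-0.4639, 0.2436]  P^+=[0.2236 -0.0234; -0.0234 0.1466]
step 4: x^-=[-0.5627, 0.3023]  P^-=[0.5743 -0.1063; -0.1063 0.4354]  S=[0.9187 -0.1055; -0.1055 0.7282]  K=[0.5713 -0.1973; 0.0852 0.6351]  nu=[0.4411, -3.9179]  x^+=[0.4623, -2.1485]  P^+=[0.2224 -0.0233; -0.0233 0.1464]
step 5: x^-=[0.7895, -1.9402]  P^-=[0.5726 -0.1058; -0.1058 0.4352]  S=[0.9172 -0.1048; -0.1048 0.7277]  K=[0.5707 -0.1970; 0.0853 0.6350]  nu=[3.4444, -1.0556]  x^+=[2.9630, -2.3167]  P^+=[0.2221 -0.0232; -0.0232 0.1464]

P_post[1,0] = -0.0232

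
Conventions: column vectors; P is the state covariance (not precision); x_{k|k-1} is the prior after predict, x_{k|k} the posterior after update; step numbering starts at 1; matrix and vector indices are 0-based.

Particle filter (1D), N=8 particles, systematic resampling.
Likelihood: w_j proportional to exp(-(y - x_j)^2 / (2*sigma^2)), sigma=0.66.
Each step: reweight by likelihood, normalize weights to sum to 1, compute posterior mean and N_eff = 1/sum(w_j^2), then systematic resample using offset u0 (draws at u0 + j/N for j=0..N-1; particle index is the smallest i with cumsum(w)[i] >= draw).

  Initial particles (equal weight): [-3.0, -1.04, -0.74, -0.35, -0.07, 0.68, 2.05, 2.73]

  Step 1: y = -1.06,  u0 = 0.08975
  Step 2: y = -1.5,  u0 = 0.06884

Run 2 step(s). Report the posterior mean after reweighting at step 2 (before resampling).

post_mean = -0.8602

step 1: w=[0.0047, 0.3547, 0.3155, 0.1989, 0.1152, 0.0110, 0.0000, 0.0000]  mean=-0.6867  Neff=3.5931  idx=[1, 1, 1, 2, 2, 3, 3, 4]
step 2: w=[0.2002, 0.2002, 0.2002, 0.1315, 0.1315, 0.0559, 0.0559, 0.0244]  mean=-0.8602  Neff=6.1838  idx=[0, 0, 1, 2, 2, 3, 4, 6]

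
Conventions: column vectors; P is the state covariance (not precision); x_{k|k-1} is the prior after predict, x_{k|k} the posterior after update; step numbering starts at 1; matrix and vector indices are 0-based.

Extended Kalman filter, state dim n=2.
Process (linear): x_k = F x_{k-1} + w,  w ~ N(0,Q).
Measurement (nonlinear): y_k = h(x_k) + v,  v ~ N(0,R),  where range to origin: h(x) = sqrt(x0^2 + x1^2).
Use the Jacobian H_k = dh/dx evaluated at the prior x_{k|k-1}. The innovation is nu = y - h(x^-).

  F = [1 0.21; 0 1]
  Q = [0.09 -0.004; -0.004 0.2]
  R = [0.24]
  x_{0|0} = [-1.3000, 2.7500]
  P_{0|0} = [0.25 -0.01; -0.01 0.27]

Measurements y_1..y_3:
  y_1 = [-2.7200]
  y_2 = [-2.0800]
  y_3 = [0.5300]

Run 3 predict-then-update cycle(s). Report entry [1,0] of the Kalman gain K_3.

K[1,0] = 0.3253

step 1: x^-=[-0.7225, 2.7500]  P^-=[0.3477 0.0427; 0.0427 0.4700]  H_jac=[-0.2541 0.9672]  S=[0.6811]  K=[-0.0691; 0.6515]  nu=[-5.5633]  x^+=[-0.3382, -0.8743]  P^+=[0.3445 0.0734; 0.0734 0.1809]
step 2: x^-=[-0.5218, -0.8743]  P^-=[0.4732 0.1074; 0.1074 0.3809]  H_jac=[-0.5125 -0.8587]  S=[0.7397]  K=[-0.4525; -0.5166]  nu=[-3.0982]  x^+=[0.8802, 0.7263]  P^+=[0.3218 -0.0656; -0.0656 0.1835]
step 3: x^-=[1.0327, 0.7263]  P^-=[0.3923 -0.0310; -0.0310 0.3835]  H_jac=[0.8180 0.5753]  S=[0.6002]  K=[0.5049; 0.3253]  nu=[-0.7325]  x^+=[0.6628, 0.4880]  P^+=[0.2393 -0.1296; -0.1296 0.3200]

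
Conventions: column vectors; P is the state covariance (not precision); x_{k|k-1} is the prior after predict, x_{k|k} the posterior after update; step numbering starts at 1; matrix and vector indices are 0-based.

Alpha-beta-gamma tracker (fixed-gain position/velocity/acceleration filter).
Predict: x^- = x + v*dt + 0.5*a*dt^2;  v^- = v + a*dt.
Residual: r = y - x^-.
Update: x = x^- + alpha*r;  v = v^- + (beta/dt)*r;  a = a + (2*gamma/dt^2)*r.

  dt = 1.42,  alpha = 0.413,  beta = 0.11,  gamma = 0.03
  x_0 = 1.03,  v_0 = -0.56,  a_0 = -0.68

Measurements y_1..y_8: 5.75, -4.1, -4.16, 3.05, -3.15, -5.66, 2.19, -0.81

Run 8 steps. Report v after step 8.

v_post = -0.0612

step 1: x_pred=-0.4508  r=6.2008  x^+=2.1101  v^+=-1.0453  a^+=-0.4955
step 2: x_pred=0.1263  r=-4.2263  x^+=-1.6191  v^+=-2.0762  a^+=-0.6212
step 3: x_pred=-5.1938  r=1.0338  x^+=-4.7668  v^+=-2.8783  a^+=-0.5905
step 4: x_pred=-9.4494  r=12.4994  x^+=-4.2871  v^+=-2.7486  a^+=-0.2186
step 5: x_pred=-8.4105  r=5.2605  x^+=-6.2379  v^+=-2.6514  a^+=-0.0620
step 6: x_pred=-10.0654  r=4.4054  x^+=-8.2460  v^+=-2.3982  a^+=0.0691
step 7: x_pred=-11.5818  r=13.7718  x^+=-5.8941  v^+=-1.2333  a^+=0.4789
step 8: x_pred=-7.1626  r=6.3526  x^+=-4.5390  v^+=-0.0612  a^+=0.6679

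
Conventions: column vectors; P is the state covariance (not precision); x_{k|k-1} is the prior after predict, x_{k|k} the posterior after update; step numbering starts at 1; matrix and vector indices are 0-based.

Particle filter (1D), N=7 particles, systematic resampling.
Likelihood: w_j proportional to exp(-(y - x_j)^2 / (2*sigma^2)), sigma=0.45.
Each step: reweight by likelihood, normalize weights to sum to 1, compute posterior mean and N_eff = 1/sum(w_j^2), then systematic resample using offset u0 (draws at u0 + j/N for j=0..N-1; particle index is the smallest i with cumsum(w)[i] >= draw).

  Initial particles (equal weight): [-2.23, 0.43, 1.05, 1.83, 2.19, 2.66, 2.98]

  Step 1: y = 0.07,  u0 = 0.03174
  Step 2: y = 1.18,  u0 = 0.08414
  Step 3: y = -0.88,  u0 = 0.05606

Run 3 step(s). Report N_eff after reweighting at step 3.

step 1: w=[0.0000, 0.8856, 0.1138, 0.0006, 0.0000, 0.0000, 0.0000]  mean=0.5014  Neff=1.2545  idx=[1, 1, 1, 1, 1, 1, 2]
step 2: w=[0.1016, 0.1016, 0.1016, 0.1016, 0.1016, 0.1016, 0.3906]  mean=0.6722  Neff=4.6622  idx=[0, 2, 3, 5, 6, 6, 6]
step 3: w=[0.2487, 0.2487, 0.2487, 0.2487, 0.0017, 0.0017, 0.0017]  mean=0.4332  Neff=4.0420  idx=[0, 0, 1, 1, 2, 3, 3]

N_eff = 4.0420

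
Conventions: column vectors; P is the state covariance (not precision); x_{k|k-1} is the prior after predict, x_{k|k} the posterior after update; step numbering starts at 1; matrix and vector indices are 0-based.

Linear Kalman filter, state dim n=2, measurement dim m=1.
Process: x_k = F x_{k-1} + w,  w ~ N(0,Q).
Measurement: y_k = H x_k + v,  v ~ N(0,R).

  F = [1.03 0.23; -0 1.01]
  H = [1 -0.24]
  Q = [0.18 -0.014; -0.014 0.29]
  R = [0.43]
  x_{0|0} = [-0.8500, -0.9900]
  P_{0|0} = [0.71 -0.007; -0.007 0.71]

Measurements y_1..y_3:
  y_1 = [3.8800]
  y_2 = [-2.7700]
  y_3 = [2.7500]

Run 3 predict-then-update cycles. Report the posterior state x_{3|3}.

x_post = [0.8596, -0.8941]

step 1: x^-=[-1.1032, -0.9999]  P^-=[0.9675 0.1437; 0.1437 1.0143]  S=[1.3870]  K=[0.6727; -0.0719]  nu=[4.7432]  x^+=[2.0876, -1.3411]  P^+=[0.3398 0.2108; 0.2108 1.0071]
step 2: x^-=[1.8417, -1.3545]  P^-=[0.6937 0.4392; 0.4392 1.3173]  S=[0.9887]  K=[0.5950; 0.1245]  nu=[-4.9368]  x^+=[-1.0955, -1.9689]  P^+=[0.3437 0.3660; 0.3660 1.3020]
step 3: x^-=[-1.5812, -1.9886]  P^-=[0.7869 0.6692; 0.6692 1.6182]  S=[0.9889]  K=[0.6333; 0.2840]  nu=[3.8540]  x^+=[0.8596, -0.8941]  P^+=[0.3903 0.4913; 0.4913 1.5384]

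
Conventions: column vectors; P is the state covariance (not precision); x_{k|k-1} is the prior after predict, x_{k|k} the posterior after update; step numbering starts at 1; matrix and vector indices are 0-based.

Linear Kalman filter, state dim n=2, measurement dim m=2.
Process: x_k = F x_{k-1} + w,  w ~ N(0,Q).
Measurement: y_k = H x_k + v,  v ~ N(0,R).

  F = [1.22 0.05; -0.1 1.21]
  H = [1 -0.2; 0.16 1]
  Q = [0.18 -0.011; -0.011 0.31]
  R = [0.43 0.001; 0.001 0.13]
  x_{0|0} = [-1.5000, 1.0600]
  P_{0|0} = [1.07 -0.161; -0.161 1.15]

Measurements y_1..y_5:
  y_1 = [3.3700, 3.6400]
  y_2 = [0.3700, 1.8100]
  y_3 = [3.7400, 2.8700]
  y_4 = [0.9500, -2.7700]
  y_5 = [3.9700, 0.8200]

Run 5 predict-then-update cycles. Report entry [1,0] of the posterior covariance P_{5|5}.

P_post[1,0] = -0.0237

step 1: x^-=[-1.7770, 1.4326]  P^-=[1.7558 -0.3088; -0.3088 2.0434]  S=[2.3911 -0.4257; -0.4257 2.1195]  K=[0.7859 0.1447; -0.1375 0.9132]  nu=[5.4335, 2.4917]  x^+=[2.8538, 2.9608]  P^+=[0.3314 -0.0334; -0.0334 0.1239]
step 2: x^-=[3.6296, 3.2972]  P^-=[0.6695 -0.0931; -0.0931 0.5028]  S=[1.1568 -0.0826; -0.0826 0.6202]  K=[0.6022 0.1028; -0.1123 0.7718]  nu=[-2.6002, -2.0679]  x^+=[1.8514, 1.9932]  P^+=[0.2537 -0.0266; -0.0266 0.1045]
step 3: x^-=[2.3584, 2.2266]  P^-=[0.5546 -0.0748; -0.0748 0.4720]  S=[1.0334 -0.0771; -0.0771 0.5922]  K=[0.5583 0.0962; -0.1068 0.7628]  nu=[1.8269, 0.2660]  x^+=[3.4040, 2.2344]  P^+=[0.2353 -0.0246; -0.0246 0.1030]
step 4: x^-=[4.2646, 2.3632]  P^-=[0.5274 -0.0696; -0.0696 0.4691]  S=[1.0040 -0.0758; -0.0758 0.5903]  K=[0.5464 0.0952; -0.1052 0.7623]  nu=[-2.8420, -5.8155]  x^+=[2.1583, -1.7707]  P^+=[0.2302 -0.0239; -0.0239 0.1028]
step 5: x^-=[2.5446, -2.3584]  P^-=[0.5200 -0.0681; -0.0681 0.4686]  S=[0.9960 -0.0754; -0.0754 0.5902]  K=[0.5430 0.0950; -0.1047 0.7622]  nu=[0.9537, 2.7713]  x^+=[3.3258, -0.3459]  P^+=[0.2288 -0.0237; -0.0237 0.1028]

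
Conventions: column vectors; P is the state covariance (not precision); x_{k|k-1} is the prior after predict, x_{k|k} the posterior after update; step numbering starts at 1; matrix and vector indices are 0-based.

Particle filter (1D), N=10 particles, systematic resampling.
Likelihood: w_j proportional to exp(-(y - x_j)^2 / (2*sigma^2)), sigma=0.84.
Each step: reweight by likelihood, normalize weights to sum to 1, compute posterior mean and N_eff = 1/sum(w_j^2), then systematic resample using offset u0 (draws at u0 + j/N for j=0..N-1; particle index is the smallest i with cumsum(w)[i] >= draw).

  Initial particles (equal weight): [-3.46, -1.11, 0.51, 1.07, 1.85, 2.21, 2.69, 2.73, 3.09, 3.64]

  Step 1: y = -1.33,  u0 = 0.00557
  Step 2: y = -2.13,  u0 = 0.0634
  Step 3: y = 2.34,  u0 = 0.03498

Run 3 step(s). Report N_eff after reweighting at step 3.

N_eff = 9.0000

step 1: w=[0.0360, 0.8666, 0.0814, 0.0151, 0.0007, 0.0001, 0.0000, 0.0000, 0.0000, 0.0000]  mean=-1.0272  Neff=1.3173  idx=[0, 1, 1, 1, 1, 1, 1, 1, 1, 2]
step 2: w=[0.0693, 0.1161, 0.1161, 0.1161, 0.1161, 0.1161, 0.1161, 0.1161, 0.1161, 0.0017]  mean=-1.2700  Neff=8.8749  idx=[0, 1, 2, 3, 4, 5, 6, 6, 7, 8]
step 3: w=[0.0000, 0.1111, 0.1111, 0.1111, 0.1111, 0.1111, 0.1111, 0.1111, 0.1111, 0.1111]  mean=-1.1100  Neff=9.0000  idx=[1, 2, 3, 4, 4, 5, 6, 7, 8, 9]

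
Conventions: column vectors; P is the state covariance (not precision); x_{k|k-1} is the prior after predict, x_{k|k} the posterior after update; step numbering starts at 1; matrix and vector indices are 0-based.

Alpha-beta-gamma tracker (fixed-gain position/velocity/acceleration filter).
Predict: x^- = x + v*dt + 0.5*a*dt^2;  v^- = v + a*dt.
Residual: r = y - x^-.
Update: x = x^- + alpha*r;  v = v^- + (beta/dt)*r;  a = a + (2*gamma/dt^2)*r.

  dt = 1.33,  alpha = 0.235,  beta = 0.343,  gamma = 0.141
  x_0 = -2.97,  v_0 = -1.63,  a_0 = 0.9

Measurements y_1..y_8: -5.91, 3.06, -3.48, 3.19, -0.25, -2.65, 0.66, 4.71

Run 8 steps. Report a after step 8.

a_post = -0.8040

step 1: x_pred=-4.3419  r=-1.5681  x^+=-4.7104  v^+=-0.8374  a^+=0.6500
step 2: x_pred=-5.2492  r=8.3092  x^+=-3.2966  v^+=2.1700  a^+=1.9747
step 3: x_pred=1.3361  r=-4.8161  x^+=0.2043  v^+=3.5543  a^+=1.2069
step 4: x_pred=5.9990  r=-2.8090  x^+=5.3389  v^+=4.4351  a^+=0.7591
step 5: x_pred=11.9089  r=-12.1589  x^+=9.0515  v^+=2.3090  a^+=-1.1793
step 6: x_pred=11.0794  r=-13.7294  x^+=7.8530  v^+=-2.8002  a^+=-3.3680
step 7: x_pred=1.1498  r=-0.4898  x^+=1.0347  v^+=-7.4061  a^+=-3.4461
step 8: x_pred=-11.8633  r=16.5733  x^+=-7.9686  v^+=-7.7153  a^+=-0.8040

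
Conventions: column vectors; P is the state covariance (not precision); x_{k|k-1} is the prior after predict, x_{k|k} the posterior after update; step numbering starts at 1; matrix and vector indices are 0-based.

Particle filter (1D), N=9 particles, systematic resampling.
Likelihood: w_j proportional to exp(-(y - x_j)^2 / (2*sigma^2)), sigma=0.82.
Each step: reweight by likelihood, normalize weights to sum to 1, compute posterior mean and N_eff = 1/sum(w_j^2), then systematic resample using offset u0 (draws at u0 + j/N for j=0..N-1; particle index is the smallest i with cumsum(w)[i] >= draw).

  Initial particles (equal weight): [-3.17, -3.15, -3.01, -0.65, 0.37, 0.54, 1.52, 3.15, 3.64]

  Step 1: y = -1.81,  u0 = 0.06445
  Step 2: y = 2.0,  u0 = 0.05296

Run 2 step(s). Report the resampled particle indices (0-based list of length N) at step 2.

resampled_idx = [6, 6, 6, 7, 7, 7, 8, 8, 8]

step 1: w=[0.1987, 0.2068, 0.2694, 0.2890, 0.0229, 0.0129, 0.0002, 0.0000, 0.0000]  mean=-2.2643  Neff=4.1833  idx=[0, 0, 1, 1, 2, 2, 3, 3, 3]
step 2: w=[0.0000, 0.0000, 0.0000, 0.0000, 0.0000, 0.0000, 0.3333, 0.3333, 0.3333]  mean=-0.6500  Neff=3.0000  idx=[6, 6, 6, 7, 7, 7, 8, 8, 8]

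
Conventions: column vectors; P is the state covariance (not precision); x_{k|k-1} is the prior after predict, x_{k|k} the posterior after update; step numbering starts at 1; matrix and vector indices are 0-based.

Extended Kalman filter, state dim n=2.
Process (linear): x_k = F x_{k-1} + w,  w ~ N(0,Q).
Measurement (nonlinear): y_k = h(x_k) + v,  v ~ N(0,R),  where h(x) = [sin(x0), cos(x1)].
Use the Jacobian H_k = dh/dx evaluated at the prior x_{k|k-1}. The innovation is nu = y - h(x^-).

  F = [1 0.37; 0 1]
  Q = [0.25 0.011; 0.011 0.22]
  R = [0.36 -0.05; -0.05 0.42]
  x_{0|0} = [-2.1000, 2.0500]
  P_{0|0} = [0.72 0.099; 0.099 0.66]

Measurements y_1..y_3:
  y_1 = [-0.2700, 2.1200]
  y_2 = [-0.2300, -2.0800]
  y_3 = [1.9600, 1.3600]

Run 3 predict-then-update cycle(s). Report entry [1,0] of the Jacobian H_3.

step 1: x^-=[-1.3415, 2.0500]  P^-=[1.1336 0.3542; 0.3542 0.8800]  H_jac=[0.2273 0.0000; 0.0000 -0.8874]  S=[0.4186 -0.1214; -0.1214 1.1129]  K=[0.5511 -0.2223; -0.0116 -0.7029]  nu=[0.7038, 2.5811]  x^+=[-1.5273, 0.2276]  P^+=[0.9218 0.1363; 0.1363 0.3320]
step 2: x^-=[-1.4431, 0.2276]  P^-=[1.3180 0.2701; 0.2701 0.5520]  H_jac=[0.1273 0.0000; 0.0000 -0.2256]  S=[0.3814 -0.0578; -0.0578 0.4481]  K=[0.4277 -0.0809; 0.0490 -0.2716]  nu=[0.7619, -3.0542]  x^+=[-0.8703, 1.0945]  P^+=[1.2413 0.2453; 0.2453 0.5165]
step 3: x^-=[-0.4653, 1.0945]  P^-=[1.7436 0.4475; 0.4475 0.7365]  H_jac=[0.8937 0.0000; 0.0000 -0.8887]  S=[1.7526 -0.4054; -0.4054 1.0017]  K=[0.8796 -0.0410; 0.0850 -0.6191]  nu=[2.4087, 0.9015]  x^+=[1.6165, 0.7411]  P^+=[0.3566 0.0689; 0.0689 0.2973]

H_jac[1,0] = 0.0000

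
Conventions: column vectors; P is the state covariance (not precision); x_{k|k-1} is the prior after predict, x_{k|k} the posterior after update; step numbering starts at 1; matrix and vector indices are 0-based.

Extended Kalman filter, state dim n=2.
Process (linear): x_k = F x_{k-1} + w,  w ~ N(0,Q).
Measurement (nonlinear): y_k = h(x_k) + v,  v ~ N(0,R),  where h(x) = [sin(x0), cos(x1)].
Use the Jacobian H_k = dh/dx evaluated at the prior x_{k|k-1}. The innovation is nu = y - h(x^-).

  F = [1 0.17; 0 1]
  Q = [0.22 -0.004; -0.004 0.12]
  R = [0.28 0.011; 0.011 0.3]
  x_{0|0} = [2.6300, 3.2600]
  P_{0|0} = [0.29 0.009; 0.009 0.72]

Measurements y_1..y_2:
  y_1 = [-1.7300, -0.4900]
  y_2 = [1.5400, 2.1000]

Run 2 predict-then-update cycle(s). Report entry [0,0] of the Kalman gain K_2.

step 1: x^-=[3.1842, 3.2600]  P^-=[0.5339 0.1274; 0.1274 0.8400]  H_jac=[-0.9991 0.0000; 0.0000 0.1181]  S=[0.8129 -0.0040; -0.0040 0.3117]  K=[-0.6560 0.0398; -0.1550 0.3163]  nu=[-1.6874, 0.5030]  x^+=[4.3111, 3.6807]  P^+=[0.1834 0.0400; 0.0400 0.7889]
step 2: x^-=[4.9368, 3.6807]  P^-=[0.4398 0.1701; 0.1701 0.9089]  H_jac=[0.2225 0.0000; 0.0000 0.5133]  S=[0.3018 0.0304; 0.0304 0.5395]  K=[0.3097 0.1444; 0.0384 0.8626]  nu=[2.5149, 2.9582]  x^+=[6.1427, 6.3291]  P^+=[0.3969 0.0910; 0.0910 0.5049]

K[0,0] = 0.3097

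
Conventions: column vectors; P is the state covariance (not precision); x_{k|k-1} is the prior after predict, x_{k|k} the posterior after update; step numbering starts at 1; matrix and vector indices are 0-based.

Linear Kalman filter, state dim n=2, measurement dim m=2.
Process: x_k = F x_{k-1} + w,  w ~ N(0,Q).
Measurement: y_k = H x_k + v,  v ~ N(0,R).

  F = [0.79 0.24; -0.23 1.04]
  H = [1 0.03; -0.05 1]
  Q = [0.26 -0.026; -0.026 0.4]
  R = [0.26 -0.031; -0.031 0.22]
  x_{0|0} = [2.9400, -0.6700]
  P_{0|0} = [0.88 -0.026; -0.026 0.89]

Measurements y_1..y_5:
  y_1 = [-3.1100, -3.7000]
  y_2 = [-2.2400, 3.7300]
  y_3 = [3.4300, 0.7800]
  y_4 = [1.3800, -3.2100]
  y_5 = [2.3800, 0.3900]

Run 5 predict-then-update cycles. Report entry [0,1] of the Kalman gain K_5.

K[0,1] = -0.0123

step 1: x^-=[2.1618, -1.3730]  P^-=[0.8506 0.0163; 0.0163 1.4216]  S=[1.1129 -0.0146; -0.0146 1.6421]  K=[0.7647 -0.0092; 0.0643 0.8658]  nu=[-5.2306, -2.2189]  x^+=[-1.8175, -3.6306]  P^+=[0.1996 -0.0157; -0.0157 0.1877]
step 2: x^-=[-2.3072, -3.3578]  P^-=[0.3894 -0.0275; -0.0275 0.6211]  S=[0.6483 -0.0593; -0.0593 0.8448]  K=[0.5981 -0.0136; 0.0541 0.7406]  nu=[0.1679, 6.9725]  x^+=[-2.3016, 1.8151]  P^+=[0.1563 -0.0137; -0.0137 0.1606]
step 3: x^-=[-1.3827, 2.4171]  P^-=[0.3616 -0.0248; -0.0248 0.5885]  S=[0.6207 -0.0562; -0.0562 0.8119]  K=[0.5803 -0.0127; 0.0546 0.7302]  nu=[4.7401, -1.7062]  x^+=[1.3896, 1.4299]  P^+=[0.1517 -0.0132; -0.0132 0.1583]
step 4: x^-=[1.4410, 1.1675]  P^-=[0.3588 -0.0242; -0.0242 0.5855]  S=[0.6178 -0.0555; -0.0555 0.8088]  K=[0.5784 -0.0124; 0.0548 0.7292]  nu=[-0.0960, -4.3055]  x^+=[1.4387, -1.9772]  P^+=[0.1512 -0.0131; -0.0131 0.1581]
step 5: x^-=[0.6620, -2.3871]  P^-=[0.3585 -0.0240; -0.0240 0.5852]  S=[0.6176 -0.0554; -0.0554 0.8085]  K=[0.5782 -0.0123; 0.0549 0.7291]  nu=[1.7896, 2.8102]  x^+=[1.6622, -0.2401]  P^+=[0.1511 -0.0131; -0.0131 0.1580]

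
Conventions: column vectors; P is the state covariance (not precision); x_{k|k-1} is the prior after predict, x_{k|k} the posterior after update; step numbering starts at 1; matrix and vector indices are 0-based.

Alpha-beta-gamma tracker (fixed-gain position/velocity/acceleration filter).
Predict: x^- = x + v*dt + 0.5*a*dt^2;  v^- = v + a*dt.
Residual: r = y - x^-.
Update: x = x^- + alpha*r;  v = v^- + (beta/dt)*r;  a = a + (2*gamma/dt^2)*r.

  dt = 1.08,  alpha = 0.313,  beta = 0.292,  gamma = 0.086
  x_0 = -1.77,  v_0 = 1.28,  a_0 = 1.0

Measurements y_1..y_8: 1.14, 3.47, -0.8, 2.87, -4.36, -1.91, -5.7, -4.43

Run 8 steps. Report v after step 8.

step 1: x_pred=0.1956  r=0.9444  x^+=0.4912  v^+=2.6153  a^+=1.1393
step 2: x_pred=3.9802  r=-0.5102  x^+=3.8205  v^+=3.7078  a^+=1.0640
step 3: x_pred=8.4455  r=-9.2455  x^+=5.5516  v^+=2.3573  a^+=-0.2993
step 4: x_pred=7.9229  r=-5.0529  x^+=6.3413  v^+=0.6678  a^+=-1.0444
step 5: x_pred=6.4535  r=-10.8135  x^+=3.0689  v^+=-3.3838  a^+=-2.6390
step 6: x_pred=-2.1247  r=0.2147  x^+=-2.0575  v^+=-6.1759  a^+=-2.6074
step 7: x_pred=-10.2481  r=4.5481  x^+=-8.8245  v^+=-7.7622  a^+=-1.9367
step 8: x_pred=-18.3372  r=13.9072  x^+=-13.9842  v^+=-6.0937  a^+=0.1141

v_post = -6.0937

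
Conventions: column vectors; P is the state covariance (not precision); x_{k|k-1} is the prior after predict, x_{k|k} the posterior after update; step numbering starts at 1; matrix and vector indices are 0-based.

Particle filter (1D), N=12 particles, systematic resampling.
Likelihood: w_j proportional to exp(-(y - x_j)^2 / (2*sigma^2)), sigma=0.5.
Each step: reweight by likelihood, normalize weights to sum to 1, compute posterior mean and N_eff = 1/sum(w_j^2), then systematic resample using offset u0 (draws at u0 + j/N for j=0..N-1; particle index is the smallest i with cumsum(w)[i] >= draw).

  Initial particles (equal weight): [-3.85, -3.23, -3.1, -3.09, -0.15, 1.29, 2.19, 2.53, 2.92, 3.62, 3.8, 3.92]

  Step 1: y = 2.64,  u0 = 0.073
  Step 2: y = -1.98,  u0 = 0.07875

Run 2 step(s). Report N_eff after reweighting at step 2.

step 1: w=[0.0000, 0.0000, 0.0000, 0.0000, 0.0000, 0.0094, 0.2403, 0.3516, 0.3079, 0.0528, 0.0244, 0.0136]  mean=2.6642  Neff=3.5736  idx=[6, 6, 6, 7, 7, 7, 7, 8, 8, 8, 8, 11]
step 2: w=[0.3321, 0.3321, 0.3321, 0.0009, 0.0009, 0.0009, 0.0009, 0.0000, 0.0000, 0.0000, 0.0000, 0.0000]  mean=2.1912  Neff=3.0219  idx=[0, 0, 0, 0, 1, 1, 1, 1, 2, 2, 2, 2]

N_eff = 3.0219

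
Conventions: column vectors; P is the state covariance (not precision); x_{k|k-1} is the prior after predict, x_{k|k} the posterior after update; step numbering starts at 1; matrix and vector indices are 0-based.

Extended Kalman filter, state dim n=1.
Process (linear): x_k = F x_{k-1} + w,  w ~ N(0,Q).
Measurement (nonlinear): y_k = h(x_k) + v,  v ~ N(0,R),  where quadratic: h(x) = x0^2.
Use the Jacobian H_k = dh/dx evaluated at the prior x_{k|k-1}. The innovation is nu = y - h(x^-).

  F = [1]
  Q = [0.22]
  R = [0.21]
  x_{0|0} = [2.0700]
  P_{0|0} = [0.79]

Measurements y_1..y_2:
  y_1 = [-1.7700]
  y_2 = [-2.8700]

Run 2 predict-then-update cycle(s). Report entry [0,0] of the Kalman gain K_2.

K[0,0] = 0.5066

step 1: x^-=[2.0700]  P^-=[1.0100]  H_jac=[4.1400]  S=[17.5210]  K=[0.2387]  nu=[-6.0549]  x^+=[0.6250]  P^+=[0.0121]
step 2: x^-=[0.6250]  P^-=[0.2321]  H_jac=[1.2500]  S=[0.5727]  K=[0.5066]  nu=[-3.2606]  x^+=[-1.0270]  P^+=[0.0851]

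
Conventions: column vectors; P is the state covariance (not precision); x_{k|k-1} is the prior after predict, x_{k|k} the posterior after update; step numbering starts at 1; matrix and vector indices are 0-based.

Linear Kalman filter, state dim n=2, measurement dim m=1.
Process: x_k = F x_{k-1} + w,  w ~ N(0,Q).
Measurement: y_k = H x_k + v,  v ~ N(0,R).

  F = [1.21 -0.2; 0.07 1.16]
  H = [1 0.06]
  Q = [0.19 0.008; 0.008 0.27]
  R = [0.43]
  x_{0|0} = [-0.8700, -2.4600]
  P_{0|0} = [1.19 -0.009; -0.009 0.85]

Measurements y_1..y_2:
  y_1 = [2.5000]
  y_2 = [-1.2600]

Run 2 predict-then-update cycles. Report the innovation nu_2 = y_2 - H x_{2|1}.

step 1: x^-=[-0.5607, -2.9145]  P^-=[1.9706 -0.1009; -0.1009 1.4181]  S=[2.3936]  K=[0.8208; -0.0066]  nu=[3.2356]  x^+=[2.0949, -2.9359]  P^+=[0.3582 -0.0879; -0.0879 1.4180]
step 2: x^-=[3.1220, -3.2590]  P^-=[0.8137 -0.4128; -0.4128 2.1656]  S=[1.2020]  K=[0.6564; -0.2354]  nu=[-4.1865]  x^+=[0.3741, -2.2737]  P^+=[0.2959 -0.2271; -0.2271 2.0990]

innov = [-4.1865]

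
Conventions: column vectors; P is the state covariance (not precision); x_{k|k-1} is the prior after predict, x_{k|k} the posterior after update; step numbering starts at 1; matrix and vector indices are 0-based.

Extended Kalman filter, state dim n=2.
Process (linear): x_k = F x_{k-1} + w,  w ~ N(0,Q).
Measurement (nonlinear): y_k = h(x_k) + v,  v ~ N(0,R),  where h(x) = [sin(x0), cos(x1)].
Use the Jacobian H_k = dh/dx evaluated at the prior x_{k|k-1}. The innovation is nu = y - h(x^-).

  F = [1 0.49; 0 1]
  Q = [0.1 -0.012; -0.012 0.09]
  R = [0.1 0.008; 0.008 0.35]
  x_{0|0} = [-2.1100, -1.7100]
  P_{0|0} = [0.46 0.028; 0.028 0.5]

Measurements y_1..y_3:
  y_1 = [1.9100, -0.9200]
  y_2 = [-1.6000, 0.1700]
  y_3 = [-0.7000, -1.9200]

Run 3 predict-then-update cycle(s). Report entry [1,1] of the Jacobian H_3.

step 1: x^-=[-2.9479, -1.7100]  P^-=[0.7075 0.2610; 0.2610 0.5900]  H_jac=[-0.9813 0.0000; 0.0000 0.9903]  S=[0.7813 -0.2456; -0.2456 0.9286]  K=[-0.8738 0.0472; -0.1418 0.5917]  nu=[2.1025, -0.7812]  x^+=[-4.8219, -2.4704]  P^+=[0.0887 0.0096; 0.0096 0.2080]
step 2: x^-=[-6.0324, -2.4704]  P^-=[0.2480 0.0995; 0.0995 0.2980]  H_jac=[0.9687 0.0000; 0.0000 0.6220]  S=[0.3327 0.0680; 0.0680 0.4653]  K=[0.7163 0.0284; 0.2148 0.3669]  nu=[-1.8482, 0.9531]  x^+=[-7.3291, -2.5177]  P^+=[0.0742 0.0252; 0.0252 0.2093]
step 3: x^-=[-8.5627, -2.5177]  P^-=[0.2491 0.1157; 0.1157 0.2993]  H_jac=[-0.6509 0.0000; 0.0000 0.5842]  S=[0.2055 -0.0360; -0.0360 0.4521]  K=[-0.7735 0.0879; -0.3030 0.3625]  nu=[0.0592, -1.1084]  x^+=[-8.7060, -2.9374]  P^+=[0.1178 0.0421; 0.0421 0.2130]

H_jac[1,1] = 0.5842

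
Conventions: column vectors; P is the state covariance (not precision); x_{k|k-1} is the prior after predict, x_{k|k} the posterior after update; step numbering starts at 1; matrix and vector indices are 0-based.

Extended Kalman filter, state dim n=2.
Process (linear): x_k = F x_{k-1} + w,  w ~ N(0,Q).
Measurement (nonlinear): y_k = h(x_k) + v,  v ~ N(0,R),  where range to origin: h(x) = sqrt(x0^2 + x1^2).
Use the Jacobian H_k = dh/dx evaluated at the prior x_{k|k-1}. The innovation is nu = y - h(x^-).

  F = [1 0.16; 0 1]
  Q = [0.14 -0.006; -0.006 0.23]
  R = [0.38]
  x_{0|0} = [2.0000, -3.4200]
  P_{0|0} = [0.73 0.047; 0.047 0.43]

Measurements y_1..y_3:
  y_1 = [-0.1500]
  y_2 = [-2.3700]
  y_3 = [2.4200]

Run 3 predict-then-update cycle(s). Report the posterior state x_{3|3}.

x_post = [1.5675, 1.4201]

step 1: x^-=[1.4528, -3.4200]  P^-=[0.8960 0.1098; 0.1098 0.6600]  H_jac=[0.3910 -0.9204]  S=[0.9971]  K=[0.2500; -0.5662]  nu=[-3.8658]  x^+=[0.4863, -1.2312]  P^+=[0.8337 0.2509; 0.2509 0.3404]
step 2: x^-=[0.2893, -1.2312]  P^-=[1.0627 0.2994; 0.2994 0.5704]  H_jac=[0.2288 -0.9735]  S=[0.8428]  K=[-0.0574; -0.5776]  nu=[-3.6347]  x^+=[0.4979, 0.8680]  P^+=[1.0600 0.2715; 0.2715 0.2892]
step 3: x^-=[0.6367, 0.8680]  P^-=[1.2942 0.3117; 0.3117 0.5192]  H_jac=[0.5915 0.8063]  S=[1.4677]  K=[0.6928; 0.4109]  nu=[1.3435]  x^+=[1.5675, 1.4201]  P^+=[0.5897 -0.1061; -0.1061 0.2714]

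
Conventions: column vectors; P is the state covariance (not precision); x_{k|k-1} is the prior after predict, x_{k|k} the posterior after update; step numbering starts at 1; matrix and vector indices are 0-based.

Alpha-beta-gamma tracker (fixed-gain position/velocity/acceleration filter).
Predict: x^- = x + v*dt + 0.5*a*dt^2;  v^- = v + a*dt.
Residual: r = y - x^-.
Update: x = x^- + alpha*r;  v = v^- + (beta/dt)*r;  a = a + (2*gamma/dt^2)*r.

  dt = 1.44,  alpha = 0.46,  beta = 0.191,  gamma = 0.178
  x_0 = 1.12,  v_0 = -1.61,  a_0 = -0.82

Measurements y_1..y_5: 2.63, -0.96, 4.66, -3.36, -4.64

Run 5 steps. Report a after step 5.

a_post = -0.2308

step 1: x_pred=-2.0486  r=4.6786  x^+=0.1036  v^+=-2.1702  a^+=-0.0168
step 2: x_pred=-3.0390  r=2.0790  x^+=-2.0826  v^+=-1.9186  a^+=0.3401
step 3: x_pred=-4.4928  r=9.1528  x^+=-0.2825  v^+=-0.2148  a^+=1.9115
step 4: x_pred=1.3900  r=-4.7500  x^+=-0.7950  v^+=1.9077  a^+=1.0960
step 5: x_pred=3.0885  r=-7.7285  x^+=-0.4666  v^+=2.4609  a^+=-0.2308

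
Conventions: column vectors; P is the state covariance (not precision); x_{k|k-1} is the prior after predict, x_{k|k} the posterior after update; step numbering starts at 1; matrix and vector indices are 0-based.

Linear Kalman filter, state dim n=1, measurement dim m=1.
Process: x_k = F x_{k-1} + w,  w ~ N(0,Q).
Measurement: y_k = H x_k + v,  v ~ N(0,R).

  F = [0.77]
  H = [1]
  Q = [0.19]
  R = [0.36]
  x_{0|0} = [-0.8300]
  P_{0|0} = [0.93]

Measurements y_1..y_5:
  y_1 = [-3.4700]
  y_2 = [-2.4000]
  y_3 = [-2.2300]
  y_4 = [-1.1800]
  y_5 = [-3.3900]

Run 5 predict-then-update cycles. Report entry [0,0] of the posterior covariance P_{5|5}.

P_post[0,0] = 0.1589

step 1: x^-=[-0.6391]  P^-=[0.7414]  S=[1.1014]  K=[0.6731]  nu=[-2.8309]  x^+=[-2.5447]  P^+=[0.2423]
step 2: x^-=[-1.9594]  P^-=[0.3337]  S=[0.6937]  K=[0.4810]  nu=[-0.4406]  x^+=[-2.1714]  P^+=[0.1732]
step 3: x^-=[-1.6719]  P^-=[0.2927]  S=[0.6527]  K=[0.4484]  nu=[-0.5581]  x^+=[-1.9222]  P^+=[0.1614]
step 4: x^-=[-1.4801]  P^-=[0.2857]  S=[0.6457]  K=[0.4425]  nu=[0.3001]  x^+=[-1.3473]  P^+=[0.1593]
step 5: x^-=[-1.0374]  P^-=[0.2844]  S=[0.6444]  K=[0.4414]  nu=[-2.3526]  x^+=[-2.0758]  P^+=[0.1589]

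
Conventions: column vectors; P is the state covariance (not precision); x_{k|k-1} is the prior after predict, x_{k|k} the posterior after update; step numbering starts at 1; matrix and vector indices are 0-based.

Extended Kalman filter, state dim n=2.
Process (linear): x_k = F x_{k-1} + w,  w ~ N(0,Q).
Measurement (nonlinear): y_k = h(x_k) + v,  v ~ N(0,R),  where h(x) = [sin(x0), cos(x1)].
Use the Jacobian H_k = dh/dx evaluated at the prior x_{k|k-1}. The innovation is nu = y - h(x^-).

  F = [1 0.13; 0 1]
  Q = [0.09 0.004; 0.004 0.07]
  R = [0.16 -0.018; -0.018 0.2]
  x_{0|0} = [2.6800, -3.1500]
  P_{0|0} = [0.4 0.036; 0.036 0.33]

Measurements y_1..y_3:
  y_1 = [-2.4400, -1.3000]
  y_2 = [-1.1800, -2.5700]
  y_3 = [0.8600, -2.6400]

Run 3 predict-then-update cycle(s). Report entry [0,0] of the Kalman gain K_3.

K[0,0] = -0.8025

step 1: x^-=[2.2705, -3.1500]  P^-=[0.5049 0.0829; 0.0829 0.4000]  H_jac=[-0.6440 0.0000; 0.0000 -0.0084]  S=[0.3694 -0.0176; -0.0176 0.2000]  K=[-0.8841 -0.0811; -0.1459 -0.0296]  nu=[-3.2050, -0.3000]  x^+=[5.1284, -2.6734]  P^+=[0.2174 0.0354; 0.0354 0.3921]
step 2: x^-=[4.7809, -2.6734]  P^-=[0.3232 0.0904; 0.0904 0.4621]  H_jac=[0.0684 0.0000; 0.0000 0.4513]  S=[0.1615 -0.0152; -0.0152 0.2941]  K=[0.1507 0.1465; 0.1056 0.7145]  nu=[-0.1823, -1.6776]  x^+=[4.5076, -3.8913]  P^+=[0.3139 0.0589; 0.0589 0.3125]
step 3: x^-=[4.0017, -3.8913]  P^-=[0.4245 0.1035; 0.1035 0.3825]  H_jac=[-0.6523 0.0000; 0.0000 -0.6814]  S=[0.3406 0.0280; 0.0280 0.3776]  K=[-0.8025 -0.1273; -0.1424 -0.6796]  nu=[1.6179, -1.9081]  x^+=[2.9463, -2.8248]  P^+=[0.1933 0.0162; 0.0162 0.1957]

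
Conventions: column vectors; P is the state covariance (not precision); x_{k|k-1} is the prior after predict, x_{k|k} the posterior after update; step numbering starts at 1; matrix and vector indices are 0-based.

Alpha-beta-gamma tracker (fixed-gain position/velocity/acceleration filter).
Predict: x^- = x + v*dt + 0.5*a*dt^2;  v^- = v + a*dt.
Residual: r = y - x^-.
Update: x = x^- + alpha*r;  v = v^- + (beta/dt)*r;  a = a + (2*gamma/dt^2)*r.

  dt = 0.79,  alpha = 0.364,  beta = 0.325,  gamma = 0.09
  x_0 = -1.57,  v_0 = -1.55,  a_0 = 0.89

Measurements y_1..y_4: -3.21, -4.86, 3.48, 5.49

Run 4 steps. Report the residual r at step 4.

resid = 4.4968

step 1: x_pred=-2.5168  r=-0.6932  x^+=-2.7691  v^+=-1.1321  a^+=0.6901
step 2: x_pred=-3.4481  r=-1.4119  x^+=-3.9620  v^+=-1.1678  a^+=0.2829
step 3: x_pred=-4.7963  r=8.2763  x^+=-1.7837  v^+=2.4605  a^+=2.6699
step 4: x_pred=0.9932  r=4.4968  x^+=2.6300  v^+=6.4197  a^+=3.9668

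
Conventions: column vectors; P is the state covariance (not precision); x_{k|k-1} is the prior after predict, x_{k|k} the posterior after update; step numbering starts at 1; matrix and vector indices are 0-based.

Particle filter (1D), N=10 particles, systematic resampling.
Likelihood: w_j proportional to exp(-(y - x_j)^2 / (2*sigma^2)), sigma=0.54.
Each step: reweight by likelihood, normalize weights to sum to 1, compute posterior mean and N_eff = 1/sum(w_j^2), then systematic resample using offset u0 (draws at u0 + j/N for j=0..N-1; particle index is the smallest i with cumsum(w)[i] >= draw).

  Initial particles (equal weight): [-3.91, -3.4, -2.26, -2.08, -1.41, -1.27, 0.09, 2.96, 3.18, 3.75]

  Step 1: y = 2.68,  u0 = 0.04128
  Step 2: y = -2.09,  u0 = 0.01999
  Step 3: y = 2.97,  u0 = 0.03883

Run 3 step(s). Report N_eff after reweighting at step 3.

step 1: w=[0.0000, 0.0000, 0.0000, 0.0000, 0.0000, 0.0000, 0.0000, 0.5247, 0.3910, 0.0843]  mean=3.1126  Neff=2.2972  idx=[7, 7, 7, 7, 7, 8, 8, 8, 8, 9]
step 2: w=[0.1968, 0.1968, 0.1968, 0.1968, 0.1968, 0.0040, 0.0040, 0.0040, 0.0040, 0.0000]  mean=2.9635  Neff=5.1627  idx=[0, 0, 1, 1, 2, 2, 3, 3, 4, 4]
step 3: w=[0.1000, 0.1000, 0.1000, 0.1000, 0.1000, 0.1000, 0.1000, 0.1000, 0.1000, 0.1000]  mean=2.9600  Neff=10.0000  idx=[0, 1, 2, 3, 4, 5, 6, 7, 8, 9]

N_eff = 10.0000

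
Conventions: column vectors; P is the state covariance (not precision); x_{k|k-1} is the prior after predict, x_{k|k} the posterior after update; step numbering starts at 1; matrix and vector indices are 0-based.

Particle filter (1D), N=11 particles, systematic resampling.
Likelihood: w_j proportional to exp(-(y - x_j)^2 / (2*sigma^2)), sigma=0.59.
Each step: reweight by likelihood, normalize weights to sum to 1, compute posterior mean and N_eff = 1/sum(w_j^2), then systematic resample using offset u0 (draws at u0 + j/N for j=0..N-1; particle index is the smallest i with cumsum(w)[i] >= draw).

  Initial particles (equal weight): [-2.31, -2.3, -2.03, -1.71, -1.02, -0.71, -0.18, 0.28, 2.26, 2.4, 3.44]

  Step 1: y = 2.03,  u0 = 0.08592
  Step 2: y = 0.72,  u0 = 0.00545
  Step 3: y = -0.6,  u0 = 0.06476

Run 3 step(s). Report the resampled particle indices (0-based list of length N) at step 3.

resampled_idx = [0, 1, 2, 3, 3, 4, 5, 6, 7, 7, 10]

step 1: w=[0.0000, 0.0000, 0.0000, 0.0000, 0.0000, 0.0000, 0.0005, 0.0068, 0.5095, 0.4516, 0.0316]  mean=2.3459  Neff=2.1524  idx=[8, 8, 8, 8, 8, 9, 9, 9, 9, 9, 10]
step 2: w=[0.1313, 0.1313, 0.1313, 0.1313, 0.1313, 0.0687, 0.0687, 0.0687, 0.0687, 0.0687, 0.0001]  mean=2.3082  Neff=9.1100  idx=[0, 0, 1, 2, 2, 3, 4, 4, 6, 7, 8]
step 3: w=[0.1121, 0.1121, 0.1121, 0.1121, 0.1121, 0.1121, 0.1121, 0.1121, 0.0345, 0.0345, 0.0345]  mean=2.2745  Neff=9.6118  idx=[0, 1, 2, 3, 3, 4, 5, 6, 7, 7, 10]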